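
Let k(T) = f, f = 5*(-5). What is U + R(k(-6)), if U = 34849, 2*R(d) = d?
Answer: 69673/2 ≈ 34837.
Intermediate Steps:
f = -25
k(T) = -25
R(d) = d/2
U + R(k(-6)) = 34849 + (½)*(-25) = 34849 - 25/2 = 69673/2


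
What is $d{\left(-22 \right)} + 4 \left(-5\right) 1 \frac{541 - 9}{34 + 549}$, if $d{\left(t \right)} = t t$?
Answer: $\frac{271532}{583} \approx 465.75$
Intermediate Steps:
$d{\left(t \right)} = t^{2}$
$d{\left(-22 \right)} + 4 \left(-5\right) 1 \frac{541 - 9}{34 + 549} = \left(-22\right)^{2} + 4 \left(-5\right) 1 \frac{541 - 9}{34 + 549} = 484 + \left(-20\right) 1 \cdot \frac{532}{583} = 484 - 20 \cdot 532 \cdot \frac{1}{583} = 484 - \frac{10640}{583} = \frac{271532}{583}$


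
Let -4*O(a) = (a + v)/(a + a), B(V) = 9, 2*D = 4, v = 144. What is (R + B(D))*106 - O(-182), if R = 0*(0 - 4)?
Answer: 694531/728 ≈ 954.03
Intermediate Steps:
D = 2 (D = (½)*4 = 2)
R = 0 (R = 0*(-4) = 0)
O(a) = -(144 + a)/(8*a) (O(a) = -(a + 144)/(4*(a + a)) = -(144 + a)/(4*(2*a)) = -(144 + a)*1/(2*a)/4 = -(144 + a)/(8*a))
(R + B(D))*106 - O(-182) = (0 + 9)*106 - (-144 - 1*(-182))/(8*(-182)) = 9*106 - (-1)*(-144 + 182)/(8*182) = 954 - (-1)*38/(8*182) = 954 - 1*(-19/728) = 954 + 19/728 = 694531/728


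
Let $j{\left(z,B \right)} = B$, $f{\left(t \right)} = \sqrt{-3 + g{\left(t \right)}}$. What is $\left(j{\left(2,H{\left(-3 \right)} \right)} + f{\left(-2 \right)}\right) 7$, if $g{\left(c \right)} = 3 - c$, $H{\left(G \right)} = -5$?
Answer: $-35 + 7 \sqrt{2} \approx -25.1$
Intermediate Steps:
$f{\left(t \right)} = \sqrt{- t}$ ($f{\left(t \right)} = \sqrt{-3 - \left(-3 + t\right)} = \sqrt{- t}$)
$\left(j{\left(2,H{\left(-3 \right)} \right)} + f{\left(-2 \right)}\right) 7 = \left(-5 + \sqrt{\left(-1\right) \left(-2\right)}\right) 7 = \left(-5 + \sqrt{2}\right) 7 = -35 + 7 \sqrt{2}$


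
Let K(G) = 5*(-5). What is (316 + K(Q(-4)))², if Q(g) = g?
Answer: 84681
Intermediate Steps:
K(G) = -25
(316 + K(Q(-4)))² = (316 - 25)² = 291² = 84681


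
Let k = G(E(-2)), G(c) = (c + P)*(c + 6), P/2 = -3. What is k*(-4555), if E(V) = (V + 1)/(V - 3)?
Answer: 818989/5 ≈ 1.6380e+5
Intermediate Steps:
P = -6 (P = 2*(-3) = -6)
E(V) = (1 + V)/(-3 + V)
G(c) = (-6 + c)*(6 + c) (G(c) = (c - 6)*(c + 6) = (-6 + c)*(6 + c))
k = -899/25 (k = -36 + ((1 - 2)/(-3 - 2))**2 = -36 + (-1/(-5))**2 = -36 + (-1/5*(-1))**2 = -36 + (1/5)**2 = -36 + 1/25 = -899/25 ≈ -35.960)
k*(-4555) = -899/25*(-4555) = 818989/5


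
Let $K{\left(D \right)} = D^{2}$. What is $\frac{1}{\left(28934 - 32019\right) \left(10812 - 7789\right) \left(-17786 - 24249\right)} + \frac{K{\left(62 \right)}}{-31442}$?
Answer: $- \frac{753455748397129}{6162891686159425} \approx -0.12226$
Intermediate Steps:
$\frac{1}{\left(28934 - 32019\right) \left(10812 - 7789\right) \left(-17786 - 24249\right)} + \frac{K{\left(62 \right)}}{-31442} = \frac{1}{\left(28934 - 32019\right) \left(10812 - 7789\right) \left(-17786 - 24249\right)} + \frac{62^{2}}{-31442} = \frac{1}{\left(-3085\right) 3023 \left(-42035\right)} + 3844 \left(- \frac{1}{31442}\right) = - \frac{1}{3085 \left(-127071805\right)} - \frac{1922}{15721} = \left(- \frac{1}{3085}\right) \left(- \frac{1}{127071805}\right) - \frac{1922}{15721} = \frac{1}{392016518425} - \frac{1922}{15721} = - \frac{753455748397129}{6162891686159425}$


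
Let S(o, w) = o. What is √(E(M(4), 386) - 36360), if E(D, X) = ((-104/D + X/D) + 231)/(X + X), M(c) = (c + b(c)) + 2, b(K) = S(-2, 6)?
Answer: 9*I*√267527722/772 ≈ 190.68*I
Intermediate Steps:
b(K) = -2
M(c) = c (M(c) = (c - 2) + 2 = (-2 + c) + 2 = c)
E(D, X) = (231 - 104/D + X/D)/(2*X) (E(D, X) = (231 - 104/D + X/D)/((2*X)) = (231 - 104/D + X/D)*(1/(2*X)) = (231 - 104/D + X/D)/(2*X))
√(E(M(4), 386) - 36360) = √((½)*(-104 + 386 + 231*4)/(4*386) - 36360) = √((½)*(¼)*(1/386)*(-104 + 386 + 924) - 36360) = √((½)*(¼)*(1/386)*1206 - 36360) = √(603/1544 - 36360) = √(-56139237/1544) = 9*I*√267527722/772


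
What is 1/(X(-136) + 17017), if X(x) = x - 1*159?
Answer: 1/16722 ≈ 5.9801e-5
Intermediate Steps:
X(x) = -159 + x (X(x) = x - 159 = -159 + x)
1/(X(-136) + 17017) = 1/((-159 - 136) + 17017) = 1/(-295 + 17017) = 1/16722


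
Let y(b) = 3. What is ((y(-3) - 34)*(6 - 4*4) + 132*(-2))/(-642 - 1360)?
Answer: -23/1001 ≈ -0.022977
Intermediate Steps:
((y(-3) - 34)*(6 - 4*4) + 132*(-2))/(-642 - 1360) = ((3 - 34)*(6 - 4*4) + 132*(-2))/(-642 - 1360) = (-31*(6 - 16) - 264)/(-2002) = (-31*(-10) - 264)*(-1/2002) = (310 - 264)*(-1/2002) = 46*(-1/2002) = -23/1001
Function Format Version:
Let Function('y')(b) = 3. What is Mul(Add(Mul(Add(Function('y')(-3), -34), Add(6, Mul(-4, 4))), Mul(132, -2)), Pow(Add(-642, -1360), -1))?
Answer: Rational(-23, 1001) ≈ -0.022977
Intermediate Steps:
Mul(Add(Mul(Add(Function('y')(-3), -34), Add(6, Mul(-4, 4))), Mul(132, -2)), Pow(Add(-642, -1360), -1)) = Mul(Add(Mul(Add(3, -34), Add(6, Mul(-4, 4))), Mul(132, -2)), Pow(Add(-642, -1360), -1)) = Mul(Add(Mul(-31, Add(6, -16)), -264), Pow(-2002, -1)) = Mul(Add(Mul(-31, -10), -264), Rational(-1, 2002)) = Mul(Add(310, -264), Rational(-1, 2002)) = Mul(46, Rational(-1, 2002)) = Rational(-23, 1001)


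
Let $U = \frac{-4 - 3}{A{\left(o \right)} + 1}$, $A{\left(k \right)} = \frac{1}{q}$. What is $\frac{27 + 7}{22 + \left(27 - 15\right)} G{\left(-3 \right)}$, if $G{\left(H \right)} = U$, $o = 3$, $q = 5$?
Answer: $- \frac{35}{6} \approx -5.8333$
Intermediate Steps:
$A{\left(k \right)} = \frac{1}{5}$
$U = - \frac{35}{6}$ ($U = \frac{-4 - 3}{\frac{1}{5} + 1} = - \frac{7}{\frac{6}{5}} = \left(-7\right) \frac{5}{6} = - \frac{35}{6} \approx -5.8333$)
$G{\left(H \right)} = - \frac{35}{6}$
$\frac{27 + 7}{22 + \left(27 - 15\right)} G{\left(-3 \right)} = \frac{27 + 7}{22 + \left(27 - 15\right)} \left(- \frac{35}{6}\right) = \frac{34}{22 + \left(27 - 15\right)} \left(- \frac{35}{6}\right) = \frac{34}{22 + 12} \left(- \frac{35}{6}\right) = \frac{34}{34} \left(- \frac{35}{6}\right) = 34 \cdot \frac{1}{34} \left(- \frac{35}{6}\right) = 1 \left(- \frac{35}{6}\right) = - \frac{35}{6}$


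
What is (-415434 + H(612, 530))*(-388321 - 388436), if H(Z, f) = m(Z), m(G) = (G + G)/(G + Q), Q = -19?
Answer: 191354970899466/593 ≈ 3.2269e+11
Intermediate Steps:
m(G) = 2*G/(-19 + G) (m(G) = (G + G)/(G - 19) = (2*G)/(-19 + G) = 2*G/(-19 + G))
H(Z, f) = 2*Z/(-19 + Z)
(-415434 + H(612, 530))*(-388321 - 388436) = (-415434 + 2*612/(-19 + 612))*(-388321 - 388436) = (-415434 + 2*612/593)*(-776757) = (-415434 + 2*612*(1/593))*(-776757) = (-415434 + 1224/593)*(-776757) = -246351138/593*(-776757) = 191354970899466/593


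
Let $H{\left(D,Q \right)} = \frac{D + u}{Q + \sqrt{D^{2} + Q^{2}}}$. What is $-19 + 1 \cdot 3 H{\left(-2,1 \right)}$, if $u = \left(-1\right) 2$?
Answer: $-16 - 3 \sqrt{5} \approx -22.708$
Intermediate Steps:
$u = -2$
$H{\left(D,Q \right)} = \frac{-2 + D}{Q + \sqrt{D^{2} + Q^{2}}}$ ($H{\left(D,Q \right)} = \frac{D - 2}{Q + \sqrt{D^{2} + Q^{2}}} = \frac{-2 + D}{Q + \sqrt{D^{2} + Q^{2}}}$)
$-19 + 1 \cdot 3 H{\left(-2,1 \right)} = -19 + 1 \cdot 3 \frac{-2 - 2}{1 + \sqrt{\left(-2\right)^{2} + 1^{2}}} = -19 + 3 \frac{1}{1 + \sqrt{4 + 1}} \left(-4\right) = -19 + 3 \frac{1}{1 + \sqrt{5}} \left(-4\right) = -19 + 3 \left(- \frac{4}{1 + \sqrt{5}}\right) = -19 - \frac{12}{1 + \sqrt{5}}$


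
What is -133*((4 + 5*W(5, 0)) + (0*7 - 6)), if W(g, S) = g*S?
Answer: 266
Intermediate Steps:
W(g, S) = S*g
-133*((4 + 5*W(5, 0)) + (0*7 - 6)) = -133*((4 + 5*(0*5)) + (0*7 - 6)) = -133*((4 + 5*0) + (0 - 6)) = -133*((4 + 0) - 6) = -133*(4 - 6) = -133*(-2) = 266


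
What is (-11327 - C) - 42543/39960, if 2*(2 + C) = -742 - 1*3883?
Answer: -40020227/4440 ≈ -9013.6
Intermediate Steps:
C = -4629/2 (C = -2 + (-742 - 1*3883)/2 = -2 + (-742 - 3883)/2 = -2 + (½)*(-4625) = -2 - 4625/2 = -4629/2 ≈ -2314.5)
(-11327 - C) - 42543/39960 = (-11327 - 1*(-4629/2)) - 42543/39960 = (-11327 + 4629/2) - 42543*1/39960 = -18025/2 - 4727/4440 = -40020227/4440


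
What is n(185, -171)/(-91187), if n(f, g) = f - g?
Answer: -356/91187 ≈ -0.0039041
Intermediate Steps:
n(185, -171)/(-91187) = (185 - 1*(-171))/(-91187) = (185 + 171)*(-1/91187) = 356*(-1/91187) = -356/91187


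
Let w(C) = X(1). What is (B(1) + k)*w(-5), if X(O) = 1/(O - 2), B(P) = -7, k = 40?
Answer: -33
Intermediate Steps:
X(O) = 1/(-2 + O)
w(C) = -1 (w(C) = 1/(-2 + 1) = 1/(-1) = -1)
(B(1) + k)*w(-5) = (-7 + 40)*(-1) = 33*(-1) = -33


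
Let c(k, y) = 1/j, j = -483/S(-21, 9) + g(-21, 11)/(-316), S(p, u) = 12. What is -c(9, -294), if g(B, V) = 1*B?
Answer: 158/6349 ≈ 0.024886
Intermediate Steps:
g(B, V) = B
j = -6349/158 (j = -483/12 - 21/(-316) = -483*1/12 - 21*(-1/316) = -161/4 + 21/316 = -6349/158 ≈ -40.184)
c(k, y) = -158/6349 (c(k, y) = 1/(-6349/158) = -158/6349)
-c(9, -294) = -1*(-158/6349) = 158/6349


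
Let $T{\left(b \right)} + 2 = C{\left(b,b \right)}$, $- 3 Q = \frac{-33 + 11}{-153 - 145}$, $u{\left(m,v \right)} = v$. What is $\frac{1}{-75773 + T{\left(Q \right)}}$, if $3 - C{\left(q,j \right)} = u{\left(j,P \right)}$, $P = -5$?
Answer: $- \frac{1}{75767} \approx -1.3198 \cdot 10^{-5}$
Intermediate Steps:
$C{\left(q,j \right)} = 8$ ($C{\left(q,j \right)} = 3 - -5 = 3 + 5 = 8$)
$Q = - \frac{11}{447}$ ($Q = - \frac{\left(-33 + 11\right) \frac{1}{-153 - 145}}{3} = - \frac{\left(-22\right) \frac{1}{-298}}{3} = - \frac{\left(-22\right) \left(- \frac{1}{298}\right)}{3} = \left(- \frac{1}{3}\right) \frac{11}{149} = - \frac{11}{447} \approx -0.024608$)
$T{\left(b \right)} = 6$ ($T{\left(b \right)} = -2 + 8 = 6$)
$\frac{1}{-75773 + T{\left(Q \right)}} = \frac{1}{-75773 + 6} = \frac{1}{-75767} = - \frac{1}{75767}$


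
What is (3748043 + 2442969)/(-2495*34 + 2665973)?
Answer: 6191012/2581143 ≈ 2.3986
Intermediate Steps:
(3748043 + 2442969)/(-2495*34 + 2665973) = 6191012/(-84830 + 2665973) = 6191012/2581143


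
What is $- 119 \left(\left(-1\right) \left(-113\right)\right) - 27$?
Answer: $-13474$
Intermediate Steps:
$- 119 \left(\left(-1\right) \left(-113\right)\right) - 27 = \left(-119\right) 113 - 27 = -13447 - 27 = -13474$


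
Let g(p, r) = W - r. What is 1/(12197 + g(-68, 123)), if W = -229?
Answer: 1/11845 ≈ 8.4424e-5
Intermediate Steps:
g(p, r) = -229 - r
1/(12197 + g(-68, 123)) = 1/(12197 + (-229 - 1*123)) = 1/(12197 + (-229 - 123)) = 1/(12197 - 352) = 1/11845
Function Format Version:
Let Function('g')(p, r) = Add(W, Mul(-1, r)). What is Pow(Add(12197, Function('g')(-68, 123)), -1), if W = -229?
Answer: Rational(1, 11845) ≈ 8.4424e-5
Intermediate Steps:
Function('g')(p, r) = Add(-229, Mul(-1, r))
Pow(Add(12197, Function('g')(-68, 123)), -1) = Pow(Add(12197, Add(-229, Mul(-1, 123))), -1) = Pow(Add(12197, Add(-229, -123)), -1) = Pow(Add(12197, -352), -1) = Pow(11845, -1) = Rational(1, 11845)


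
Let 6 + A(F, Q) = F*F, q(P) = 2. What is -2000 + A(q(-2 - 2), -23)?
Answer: -2002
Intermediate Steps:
A(F, Q) = -6 + F**2 (A(F, Q) = -6 + F*F = -6 + F**2)
-2000 + A(q(-2 - 2), -23) = -2000 + (-6 + 2**2) = -2000 + (-6 + 4) = -2000 - 2 = -2002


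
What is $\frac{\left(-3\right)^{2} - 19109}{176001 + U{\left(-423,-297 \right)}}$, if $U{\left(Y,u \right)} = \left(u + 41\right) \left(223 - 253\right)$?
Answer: $- \frac{19100}{183681} \approx -0.10398$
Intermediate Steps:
$U{\left(Y,u \right)} = -1230 - 30 u$ ($U{\left(Y,u \right)} = \left(41 + u\right) \left(-30\right) = -1230 - 30 u$)
$\frac{\left(-3\right)^{2} - 19109}{176001 + U{\left(-423,-297 \right)}} = \frac{\left(-3\right)^{2} - 19109}{176001 - -7680} = \frac{9 - 19109}{176001 + \left(-1230 + 8910\right)} = - \frac{19100}{176001 + 7680} = - \frac{19100}{183681}$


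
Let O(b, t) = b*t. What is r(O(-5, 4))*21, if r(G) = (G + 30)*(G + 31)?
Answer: 2310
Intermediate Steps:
r(G) = (30 + G)*(31 + G)
r(O(-5, 4))*21 = (930 + (-5*4)² + 61*(-5*4))*21 = (930 + (-20)² + 61*(-20))*21 = (930 + 400 - 1220)*21 = 110*21 = 2310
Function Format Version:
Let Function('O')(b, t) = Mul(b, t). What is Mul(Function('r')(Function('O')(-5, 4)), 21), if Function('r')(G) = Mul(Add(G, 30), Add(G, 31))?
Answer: 2310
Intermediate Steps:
Function('r')(G) = Mul(Add(30, G), Add(31, G))
Mul(Function('r')(Function('O')(-5, 4)), 21) = Mul(Add(930, Pow(Mul(-5, 4), 2), Mul(61, Mul(-5, 4))), 21) = Mul(Add(930, Pow(-20, 2), Mul(61, -20)), 21) = Mul(Add(930, 400, -1220), 21) = Mul(110, 21) = 2310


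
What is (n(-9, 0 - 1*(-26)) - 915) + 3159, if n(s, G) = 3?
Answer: 2247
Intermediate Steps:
(n(-9, 0 - 1*(-26)) - 915) + 3159 = (3 - 915) + 3159 = -912 + 3159 = 2247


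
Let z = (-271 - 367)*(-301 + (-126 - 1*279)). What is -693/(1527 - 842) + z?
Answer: 308542487/685 ≈ 4.5043e+5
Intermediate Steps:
z = 450428 (z = -638*(-301 + (-126 - 279)) = -638*(-301 - 405) = -638*(-706) = 450428)
-693/(1527 - 842) + z = -693/(1527 - 842) + 450428 = -693/685 + 450428 = 308542487/685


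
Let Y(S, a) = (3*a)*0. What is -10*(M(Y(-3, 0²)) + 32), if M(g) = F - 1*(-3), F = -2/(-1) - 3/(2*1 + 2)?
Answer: -725/2 ≈ -362.50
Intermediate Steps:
F = 5/4 (F = -2*(-1) - 3/(2 + 2) = 2 - 3/4 = 2 - 3*¼ = 2 - ¾ = 5/4 ≈ 1.2500)
Y(S, a) = 0
M(g) = 17/4 (M(g) = 5/4 - 1*(-3) = 5/4 + 3 = 17/4)
-10*(M(Y(-3, 0²)) + 32) = -10*(17/4 + 32) = -10*145/4 = -725/2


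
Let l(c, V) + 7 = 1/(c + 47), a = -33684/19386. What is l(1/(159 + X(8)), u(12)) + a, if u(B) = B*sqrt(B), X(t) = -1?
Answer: -209161139/23996637 ≈ -8.7163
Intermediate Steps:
a = -5614/3231 (a = -33684*1/19386 = -5614/3231 ≈ -1.7375)
u(B) = B**(3/2)
l(c, V) = -7 + 1/(47 + c) (l(c, V) = -7 + 1/(c + 47) = -7 + 1/(47 + c))
l(1/(159 + X(8)), u(12)) + a = (-328 - 7/(159 - 1))/(47 + 1/(159 - 1)) - 5614/3231 = (-328 - 7/158)/(47 + 1/158) - 5614/3231 = (-328 - 7*1/158)/(47 + 1/158) - 5614/3231 = (-328 - 7/158)/(7427/158) - 5614/3231 = (158/7427)*(-51831/158) - 5614/3231 = -51831/7427 - 5614/3231 = -209161139/23996637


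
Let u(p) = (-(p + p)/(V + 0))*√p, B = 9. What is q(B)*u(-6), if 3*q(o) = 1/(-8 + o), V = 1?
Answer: 4*I*√6 ≈ 9.798*I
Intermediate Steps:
q(o) = 1/(3*(-8 + o))
u(p) = -2*p^(3/2) (u(p) = (-(p + p)/(1 + 0))*√p = (-2*p/1)*√p = (-2*p)*√p = -2*p^(3/2))
q(B)*u(-6) = (1/(3*(-8 + 9)))*(-(-12)*I*√6) = ((⅓)/1)*(-(-12)*I*√6) = ((⅓)*1)*(12*I*√6) = (12*I*√6)/3 = 4*I*√6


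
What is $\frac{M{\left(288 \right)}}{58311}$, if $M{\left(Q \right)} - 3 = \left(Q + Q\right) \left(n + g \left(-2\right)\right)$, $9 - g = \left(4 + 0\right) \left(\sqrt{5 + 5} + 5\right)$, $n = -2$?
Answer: $\frac{3841}{19437} + \frac{512 \sqrt{10}}{6479} \approx 0.44751$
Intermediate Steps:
$g = -11 - 4 \sqrt{10}$ ($g = 9 - \left(4 + 0\right) \left(\sqrt{5 + 5} + 5\right) = 9 - 4 \left(\sqrt{10} + 5\right) = 9 - 4 \left(5 + \sqrt{10}\right) = 9 - \left(20 + 4 \sqrt{10}\right) = -11 - 4 \sqrt{10} \approx -23.649$)
$M{\left(Q \right)} = 3 + 2 Q \left(20 + 8 \sqrt{10}\right)$ ($M{\left(Q \right)} = 3 + \left(Q + Q\right) \left(-2 + \left(-11 - 4 \sqrt{10}\right) \left(-2\right)\right) = 3 + 2 Q \left(-2 + \left(22 + 8 \sqrt{10}\right)\right) = 3 + 2 Q \left(20 + 8 \sqrt{10}\right)$)
$\frac{M{\left(288 \right)}}{58311} = \frac{3 + 40 \cdot 288 + 16 \cdot 288 \sqrt{10}}{58311} = \left(3 + 11520 + 4608 \sqrt{10}\right) \frac{1}{58311} = \left(11523 + 4608 \sqrt{10}\right) \frac{1}{58311} = \frac{3841}{19437} + \frac{512 \sqrt{10}}{6479}$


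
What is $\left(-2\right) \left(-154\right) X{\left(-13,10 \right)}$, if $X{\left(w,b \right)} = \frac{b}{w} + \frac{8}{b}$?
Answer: $\frac{616}{65} \approx 9.4769$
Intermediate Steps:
$X{\left(w,b \right)} = \frac{8}{b} + \frac{b}{w}$
$\left(-2\right) \left(-154\right) X{\left(-13,10 \right)} = \left(-2\right) \left(-154\right) \left(\frac{8}{10} + \frac{10}{-13}\right) = 308 \left(8 \cdot \frac{1}{10} + 10 \left(- \frac{1}{13}\right)\right) = 308 \left(\frac{4}{5} - \frac{10}{13}\right) = 308 \cdot \frac{2}{65} = \frac{616}{65}$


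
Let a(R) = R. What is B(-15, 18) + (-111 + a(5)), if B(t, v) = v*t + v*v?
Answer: -52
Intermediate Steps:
B(t, v) = v**2 + t*v (B(t, v) = t*v + v**2 = v**2 + t*v)
B(-15, 18) + (-111 + a(5)) = 18*(-15 + 18) + (-111 + 5) = 18*3 - 106 = 54 - 106 = -52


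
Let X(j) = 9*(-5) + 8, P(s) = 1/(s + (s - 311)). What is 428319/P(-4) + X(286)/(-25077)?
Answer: -3426364824560/25077 ≈ -1.3663e+8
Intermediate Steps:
P(s) = 1/(-311 + 2*s) (P(s) = 1/(s + (-311 + s)) = 1/(-311 + 2*s))
X(j) = -37 (X(j) = -45 + 8 = -37)
428319/P(-4) + X(286)/(-25077) = 428319/(1/(-311 + 2*(-4))) - 37/(-25077) = 428319/(1/(-311 - 8)) - 37*(-1/25077) = 428319/(1/(-319)) + 37/25077 = 428319/(-1/319) + 37/25077 = 428319*(-319) + 37/25077 = -136633761 + 37/25077 = -3426364824560/25077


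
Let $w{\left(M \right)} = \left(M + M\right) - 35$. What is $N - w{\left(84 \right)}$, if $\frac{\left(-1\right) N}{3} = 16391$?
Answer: $-49306$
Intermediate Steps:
$N = -49173$ ($N = \left(-3\right) 16391 = -49173$)
$w{\left(M \right)} = -35 + 2 M$ ($w{\left(M \right)} = 2 M - 35 = -35 + 2 M$)
$N - w{\left(84 \right)} = -49173 - \left(-35 + 2 \cdot 84\right) = -49173 - \left(-35 + 168\right) = -49173 - 133 = -49306$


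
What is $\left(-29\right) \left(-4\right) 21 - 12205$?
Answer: $-9769$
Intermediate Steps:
$\left(-29\right) \left(-4\right) 21 - 12205 = 116 \cdot 21 - 12205 = 2436 - 12205 = -9769$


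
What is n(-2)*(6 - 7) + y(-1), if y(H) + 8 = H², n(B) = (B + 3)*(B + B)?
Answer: -3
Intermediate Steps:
n(B) = 2*B*(3 + B) (n(B) = (3 + B)*(2*B) = 2*B*(3 + B))
y(H) = -8 + H²
n(-2)*(6 - 7) + y(-1) = (2*(-2)*(3 - 2))*(6 - 7) + (-8 + (-1)²) = (2*(-2)*1)*(-1) + (-8 + 1) = -4*(-1) - 7 = 4 - 7 = -3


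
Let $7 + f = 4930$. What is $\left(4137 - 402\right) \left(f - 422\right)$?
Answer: $16811235$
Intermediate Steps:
$f = 4923$ ($f = -7 + 4930 = 4923$)
$\left(4137 - 402\right) \left(f - 422\right) = \left(4137 - 402\right) \left(4923 - 422\right) = 3735 \cdot 4501 = 16811235$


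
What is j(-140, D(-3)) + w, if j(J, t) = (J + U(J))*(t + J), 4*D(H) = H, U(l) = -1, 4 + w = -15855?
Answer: 15947/4 ≈ 3986.8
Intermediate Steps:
w = -15859 (w = -4 - 15855 = -15859)
D(H) = H/4
j(J, t) = (-1 + J)*(J + t) (j(J, t) = (J - 1)*(t + J) = (-1 + J)*(J + t))
j(-140, D(-3)) + w = ((-140)² - 1*(-140) - (-3)/4 - 35*(-3)) - 15859 = (19600 + 140 - 1*(-¾) - 140*(-¾)) - 15859 = (19600 + 140 + ¾ + 105) - 15859 = 79383/4 - 15859 = 15947/4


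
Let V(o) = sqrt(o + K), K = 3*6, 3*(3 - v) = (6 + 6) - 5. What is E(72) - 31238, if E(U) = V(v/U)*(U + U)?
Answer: -31238 + 8*sqrt(5835) ≈ -30627.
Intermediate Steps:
v = 2/3 (v = 3 - ((6 + 6) - 5)/3 = 3 - (12 - 5)/3 = 3 - 1/3*7 = 3 - 7/3 = 2/3 ≈ 0.66667)
K = 18
V(o) = sqrt(18 + o) (V(o) = sqrt(o + 18) = sqrt(18 + o))
E(U) = 2*U*sqrt(18 + 2/(3*U)) (E(U) = sqrt(18 + 2/(3*U))*(U + U) = sqrt(18 + 2/(3*U))*(2*U) = 2*U*sqrt(18 + 2/(3*U)))
E(72) - 31238 = (2/3)*72*sqrt(162 + 6/72) - 31238 = (2/3)*72*sqrt(162 + 6*(1/72)) - 31238 = (2/3)*72*sqrt(162 + 1/12) - 31238 = (2/3)*72*sqrt(1945/12) - 31238 = (2/3)*72*(sqrt(5835)/6) - 31238 = 8*sqrt(5835) - 31238 = -31238 + 8*sqrt(5835)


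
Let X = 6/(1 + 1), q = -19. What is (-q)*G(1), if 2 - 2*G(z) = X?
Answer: -19/2 ≈ -9.5000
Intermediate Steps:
X = 3 (X = 6/2 = (½)*6 = 3)
G(z) = -½ (G(z) = 1 - ½*3 = 1 - 3/2 = -½)
(-q)*G(1) = -1*(-19)*(-½) = 19*(-½) = -19/2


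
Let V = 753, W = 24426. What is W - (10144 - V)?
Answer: 15035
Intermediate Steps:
W - (10144 - V) = 24426 - (10144 - 1*753) = 24426 - (10144 - 753) = 24426 - 1*9391 = 24426 - 9391 = 15035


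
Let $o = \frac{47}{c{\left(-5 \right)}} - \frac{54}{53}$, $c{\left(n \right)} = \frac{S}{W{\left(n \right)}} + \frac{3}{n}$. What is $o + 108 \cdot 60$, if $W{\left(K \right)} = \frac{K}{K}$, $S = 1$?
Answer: $\frac{699227}{106} \approx 6596.5$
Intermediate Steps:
$W{\left(K \right)} = 1$
$c{\left(n \right)} = 1 + \frac{3}{n}$ ($c{\left(n \right)} = 1 \cdot 1^{-1} + \frac{3}{n} = 1 \cdot 1 + \frac{3}{n} = 1 + \frac{3}{n}$)
$o = \frac{12347}{106}$ ($o = \frac{47}{\frac{1}{-5} \left(3 - 5\right)} - \frac{54}{53} = \frac{47}{\left(- \frac{1}{5}\right) \left(-2\right)} - \frac{54}{53} = \frac{47}{\frac{2}{5}} - \frac{54}{53} = 47 \cdot \frac{5}{2} - \frac{54}{53} = \frac{235}{2} - \frac{54}{53} = \frac{12347}{106} \approx 116.48$)
$o + 108 \cdot 60 = \frac{12347}{106} + 108 \cdot 60 = \frac{12347}{106} + 6480 = \frac{699227}{106}$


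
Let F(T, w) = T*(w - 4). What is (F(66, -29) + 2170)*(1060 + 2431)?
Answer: -27928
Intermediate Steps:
F(T, w) = T*(-4 + w)
(F(66, -29) + 2170)*(1060 + 2431) = (66*(-4 - 29) + 2170)*(1060 + 2431) = (66*(-33) + 2170)*3491 = (-2178 + 2170)*3491 = -8*3491 = -27928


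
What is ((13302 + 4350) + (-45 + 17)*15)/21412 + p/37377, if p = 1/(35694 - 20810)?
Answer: 2396623411897/2977977041604 ≈ 0.80478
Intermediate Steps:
p = 1/14884 ≈ 6.7186e-5
((13302 + 4350) + (-45 + 17)*15)/21412 + p/37377 = ((13302 + 4350) + (-45 + 17)*15)/21412 + (1/14884)/37377 = (17652 - 28*15)*(1/21412) + (1/14884)*(1/37377) = (17652 - 420)*(1/21412) + 1/556319268 = 17232*(1/21412) + 1/556319268 = 4308/5353 + 1/556319268 = 2396623411897/2977977041604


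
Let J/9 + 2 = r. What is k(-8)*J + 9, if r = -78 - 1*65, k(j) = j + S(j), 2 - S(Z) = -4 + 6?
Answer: 10449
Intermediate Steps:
S(Z) = 0 (S(Z) = 2 - (-4 + 6) = 2 - 1*2 = 2 - 2 = 0)
k(j) = j (k(j) = j + 0 = j)
r = -143 (r = -78 - 65 = -143)
J = -1305 (J = -18 + 9*(-143) = -18 - 1287 = -1305)
k(-8)*J + 9 = -8*(-1305) + 9 = 10440 + 9 = 10449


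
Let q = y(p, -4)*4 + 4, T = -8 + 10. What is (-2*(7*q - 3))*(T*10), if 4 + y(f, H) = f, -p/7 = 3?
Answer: 27000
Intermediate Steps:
p = -21 (p = -7*3 = -21)
y(f, H) = -4 + f
T = 2
q = -96 (q = (-4 - 21)*4 + 4 = -25*4 + 4 = -100 + 4 = -96)
(-2*(7*q - 3))*(T*10) = (-2*(7*(-96) - 3))*(2*10) = -2*(-672 - 3)*20 = -2*(-675)*20 = 1350*20 = 27000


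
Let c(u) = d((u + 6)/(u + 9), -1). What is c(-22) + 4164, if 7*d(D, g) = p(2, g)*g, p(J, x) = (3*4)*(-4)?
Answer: 29196/7 ≈ 4170.9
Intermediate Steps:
p(J, x) = -48 (p(J, x) = 12*(-4) = -48)
d(D, g) = -48*g/7 (d(D, g) = (-48*g)/7 = -48*g/7)
c(u) = 48/7 (c(u) = -48/7*(-1) = 48/7)
c(-22) + 4164 = 48/7 + 4164 = 29196/7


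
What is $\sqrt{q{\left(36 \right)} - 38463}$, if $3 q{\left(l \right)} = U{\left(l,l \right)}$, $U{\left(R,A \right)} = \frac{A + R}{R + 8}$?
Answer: $\frac{i \sqrt{4653957}}{11} \approx 196.12 i$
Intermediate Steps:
$U{\left(R,A \right)} = \frac{A + R}{8 + R}$
$q{\left(l \right)} = \frac{2 l}{3 \left(8 + l\right)}$ ($q{\left(l \right)} = \frac{\frac{1}{8 + l} \left(l + l\right)}{3} = \frac{\frac{1}{8 + l} 2 l}{3} = \frac{2 l \frac{1}{8 + l}}{3} = \frac{2 l}{3 \left(8 + l\right)}$)
$\sqrt{q{\left(36 \right)} - 38463} = \sqrt{\frac{2}{3} \cdot 36 \frac{1}{8 + 36} - 38463} = \sqrt{\frac{2}{3} \cdot 36 \cdot \frac{1}{44} - 38463} = \sqrt{\frac{6}{11} - 38463} = \sqrt{- \frac{423087}{11}} = \frac{i \sqrt{4653957}}{11}$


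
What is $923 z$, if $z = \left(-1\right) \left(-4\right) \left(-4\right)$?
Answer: $-14768$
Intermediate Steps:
$z = -16$ ($z = 4 \left(-4\right) = -16$)
$923 z = 923 \left(-16\right) = -14768$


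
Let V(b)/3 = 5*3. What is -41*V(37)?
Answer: -1845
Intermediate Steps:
V(b) = 45 (V(b) = 3*(5*3) = 3*15 = 45)
-41*V(37) = -41*45 = -1845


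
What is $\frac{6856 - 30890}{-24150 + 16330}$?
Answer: $\frac{12017}{3910} \approx 3.0734$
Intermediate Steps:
$\frac{6856 - 30890}{-24150 + 16330} = - \frac{24034}{-7820} = \left(-24034\right) \left(- \frac{1}{7820}\right) = \frac{12017}{3910}$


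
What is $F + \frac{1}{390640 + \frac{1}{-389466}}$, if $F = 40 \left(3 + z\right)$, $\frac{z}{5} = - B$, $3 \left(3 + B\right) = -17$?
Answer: $\frac{845903951377238}{456422994717} \approx 1853.3$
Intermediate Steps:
$B = - \frac{26}{3}$ ($B = -3 + \frac{1}{3} \left(-17\right) = -3 - \frac{17}{3} = - \frac{26}{3} \approx -8.6667$)
$z = \frac{130}{3}$ ($z = 5 \left(\left(-1\right) \left(- \frac{26}{3}\right)\right) = 5 \cdot \frac{26}{3} = \frac{130}{3} \approx 43.333$)
$F = \frac{5560}{3}$ ($F = 40 \left(3 + \frac{130}{3}\right) = 40 \cdot \frac{139}{3} = \frac{5560}{3} \approx 1853.3$)
$F + \frac{1}{390640 + \frac{1}{-389466}} = \frac{5560}{3} + \frac{1}{390640 + \frac{1}{-389466}} = \frac{5560}{3} + \frac{1}{390640 - \frac{1}{389466}} = \frac{5560}{3} + \frac{1}{\frac{152140998239}{389466}} = \frac{5560}{3} + \frac{389466}{152140998239} = \frac{845903951377238}{456422994717}$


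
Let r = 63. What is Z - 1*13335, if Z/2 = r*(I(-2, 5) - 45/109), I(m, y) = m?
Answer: -1486653/109 ≈ -13639.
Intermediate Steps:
Z = -33138/109 (Z = 2*(63*(-2 - 45/109)) = 2*(63*(-263/109)) = 2*(-16569/109) = -33138/109 ≈ -304.02)
Z - 1*13335 = -33138/109 - 1*13335 = -33138/109 - 13335 = -1486653/109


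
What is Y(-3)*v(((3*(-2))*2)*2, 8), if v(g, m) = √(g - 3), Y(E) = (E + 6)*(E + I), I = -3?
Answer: -54*I*√3 ≈ -93.531*I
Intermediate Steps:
Y(E) = (-3 + E)*(6 + E) (Y(E) = (E + 6)*(E - 3) = (6 + E)*(-3 + E) = (-3 + E)*(6 + E))
v(g, m) = √(-3 + g)
Y(-3)*v(((3*(-2))*2)*2, 8) = (-18 + (-3)² + 3*(-3))*√(-3 + ((3*(-2))*2)*2) = (-18 + 9 - 9)*√(-3 - 6*2*2) = -18*√(-3 - 12*2) = -18*√(-3 - 24) = -54*I*√3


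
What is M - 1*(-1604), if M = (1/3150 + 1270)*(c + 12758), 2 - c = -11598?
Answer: 48724627979/1575 ≈ 3.0936e+7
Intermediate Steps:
c = 11600 (c = 2 - 1*(-11598) = 2 + 11598 = 11600)
M = 48722101679/1575 (M = (1/3150 + 1270)*(11600 + 12758) = (1/3150 + 1270)*24358 = (4000501/3150)*24358 = 48722101679/1575 ≈ 3.0935e+7)
M - 1*(-1604) = 48722101679/1575 - 1*(-1604) = 48722101679/1575 + 1604 = 48724627979/1575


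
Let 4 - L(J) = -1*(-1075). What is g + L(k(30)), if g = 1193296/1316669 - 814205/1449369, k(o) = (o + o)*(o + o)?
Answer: -2043173829576052/1908339231861 ≈ -1070.7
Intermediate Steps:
k(o) = 4*o**2 (k(o) = (2*o)*(2*o) = 4*o**2)
L(J) = -1071 (L(J) = 4 - (-1)*(-1075) = 4 - 1*1075 = 4 - 1075 = -1071)
g = 657487747079/1908339231861 (g = 1193296*(1/1316669) - 814205*1/1449369 = 1193296/1316669 - 814205/1449369 = 657487747079/1908339231861 ≈ 0.34453)
g + L(k(30)) = 657487747079/1908339231861 - 1071 = -2043173829576052/1908339231861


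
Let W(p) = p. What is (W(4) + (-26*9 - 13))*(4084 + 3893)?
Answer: -1938411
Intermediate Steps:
(W(4) + (-26*9 - 13))*(4084 + 3893) = (4 + (-26*9 - 13))*(4084 + 3893) = (4 + (-234 - 13))*7977 = (4 - 247)*7977 = -243*7977 = -1938411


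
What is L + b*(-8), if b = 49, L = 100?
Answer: -292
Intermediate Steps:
L + b*(-8) = 100 + 49*(-8) = 100 - 392 = -292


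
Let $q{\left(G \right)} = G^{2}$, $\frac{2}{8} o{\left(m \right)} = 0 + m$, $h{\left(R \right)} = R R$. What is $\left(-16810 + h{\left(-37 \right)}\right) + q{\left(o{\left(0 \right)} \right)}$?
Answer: $-15441$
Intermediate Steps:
$h{\left(R \right)} = R^{2}$
$o{\left(m \right)} = 4 m$ ($o{\left(m \right)} = 4 \left(0 + m\right) = 4 m$)
$\left(-16810 + h{\left(-37 \right)}\right) + q{\left(o{\left(0 \right)} \right)} = \left(-16810 + \left(-37\right)^{2}\right) + \left(4 \cdot 0\right)^{2} = \left(-16810 + 1369\right) + 0^{2} = -15441 + 0 = -15441$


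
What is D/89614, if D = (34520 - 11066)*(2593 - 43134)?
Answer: -475424307/44807 ≈ -10610.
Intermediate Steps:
D = -950848614 (D = 23454*(-40541) = -950848614)
D/89614 = -950848614/89614 = -950848614*1/89614 = -475424307/44807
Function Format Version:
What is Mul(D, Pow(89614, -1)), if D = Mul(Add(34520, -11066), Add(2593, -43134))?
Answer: Rational(-475424307, 44807) ≈ -10610.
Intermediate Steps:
D = -950848614 (D = Mul(23454, -40541) = -950848614)
Mul(D, Pow(89614, -1)) = Mul(-950848614, Pow(89614, -1)) = Mul(-950848614, Rational(1, 89614)) = Rational(-475424307, 44807)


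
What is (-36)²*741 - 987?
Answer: 959349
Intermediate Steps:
(-36)²*741 - 987 = 1296*741 - 987 = 960336 - 987 = 959349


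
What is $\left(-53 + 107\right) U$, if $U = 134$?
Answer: $7236$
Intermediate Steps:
$\left(-53 + 107\right) U = \left(-53 + 107\right) 134 = 54 \cdot 134 = 7236$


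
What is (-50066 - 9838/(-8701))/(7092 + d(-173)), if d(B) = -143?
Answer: -435614428/60463249 ≈ -7.2046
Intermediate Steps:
(-50066 - 9838/(-8701))/(7092 + d(-173)) = (-50066 - 9838/(-8701))/(7092 - 143) = (-50066 - 9838*(-1/8701))/6949 = (-50066 + 9838/8701)*(1/6949) = -435614428/8701*1/6949 = -435614428/60463249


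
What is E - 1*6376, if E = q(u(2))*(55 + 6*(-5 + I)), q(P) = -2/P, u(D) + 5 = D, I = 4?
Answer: -19030/3 ≈ -6343.3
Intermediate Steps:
u(D) = -5 + D
E = 98/3 (E = (-2/(-5 + 2))*(55 + 6*(-5 + 4)) = (-2/(-3))*(55 + 6*(-1)) = (-2*(-⅓))*(55 - 6) = (⅔)*49 = 98/3 ≈ 32.667)
E - 1*6376 = 98/3 - 1*6376 = 98/3 - 6376 = -19030/3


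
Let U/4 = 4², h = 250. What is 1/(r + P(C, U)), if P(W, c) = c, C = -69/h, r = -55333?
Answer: -1/55269 ≈ -1.8093e-5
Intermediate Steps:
C = -69/250 ≈ -0.27600
U = 64 (U = 4*4² = 4*16 = 64)
1/(r + P(C, U)) = 1/(-55333 + 64) = 1/(-55269) = -1/55269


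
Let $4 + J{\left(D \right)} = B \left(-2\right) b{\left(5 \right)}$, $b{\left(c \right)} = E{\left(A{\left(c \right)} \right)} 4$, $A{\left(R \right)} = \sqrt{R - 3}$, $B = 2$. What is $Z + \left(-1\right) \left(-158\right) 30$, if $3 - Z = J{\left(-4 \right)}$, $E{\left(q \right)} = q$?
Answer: $4747 + 16 \sqrt{2} \approx 4769.6$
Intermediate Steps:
$A{\left(R \right)} = \sqrt{-3 + R}$
$b{\left(c \right)} = 4 \sqrt{-3 + c}$ ($b{\left(c \right)} = \sqrt{-3 + c} 4 = 4 \sqrt{-3 + c}$)
$J{\left(D \right)} = -4 - 16 \sqrt{2}$ ($J{\left(D \right)} = -4 + 2 \left(-2\right) 4 \sqrt{-3 + 5} = -4 - 4 \cdot 4 \sqrt{2} = -4 - 16 \sqrt{2}$)
$Z = 7 + 16 \sqrt{2}$ ($Z = 3 - \left(-4 - 16 \sqrt{2}\right) = 3 + \left(4 + 16 \sqrt{2}\right) = 7 + 16 \sqrt{2} \approx 29.627$)
$Z + \left(-1\right) \left(-158\right) 30 = \left(7 + 16 \sqrt{2}\right) + \left(-1\right) \left(-158\right) 30 = \left(7 + 16 \sqrt{2}\right) + 158 \cdot 30 = \left(7 + 16 \sqrt{2}\right) + 4740 = 4747 + 16 \sqrt{2}$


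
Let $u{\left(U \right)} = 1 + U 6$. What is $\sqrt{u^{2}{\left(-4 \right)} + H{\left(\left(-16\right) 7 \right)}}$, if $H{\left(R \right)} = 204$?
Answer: $\sqrt{733} \approx 27.074$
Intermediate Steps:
$u{\left(U \right)} = 1 + 6 U$
$\sqrt{u^{2}{\left(-4 \right)} + H{\left(\left(-16\right) 7 \right)}} = \sqrt{\left(1 + 6 \left(-4\right)\right)^{2} + 204} = \sqrt{\left(1 - 24\right)^{2} + 204} = \sqrt{\left(-23\right)^{2} + 204} = \sqrt{529 + 204} = \sqrt{733}$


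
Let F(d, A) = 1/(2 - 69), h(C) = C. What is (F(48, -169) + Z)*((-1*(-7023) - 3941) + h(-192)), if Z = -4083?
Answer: -790594180/67 ≈ -1.1800e+7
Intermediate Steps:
F(d, A) = -1/67 (F(d, A) = 1/(-67) = -1/67)
(F(48, -169) + Z)*((-1*(-7023) - 3941) + h(-192)) = (-1/67 - 4083)*((-1*(-7023) - 3941) - 192) = -273562*((7023 - 3941) - 192)/67 = -273562*(3082 - 192)/67 = -273562/67*2890 = -790594180/67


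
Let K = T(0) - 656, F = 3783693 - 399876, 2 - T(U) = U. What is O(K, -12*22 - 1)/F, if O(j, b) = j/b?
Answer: 218/298903835 ≈ 7.2933e-7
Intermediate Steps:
T(U) = 2 - U
F = 3383817
K = -654 (K = (2 - 1*0) - 656 = (2 + 0) - 656 = 2 - 656 = -654)
O(K, -12*22 - 1)/F = -654/(-12*22 - 1)/3383817 = -654/(-264 - 1)*(1/3383817) = -654/(-265)*(1/3383817) = -654*(-1/265)*(1/3383817) = (654/265)*(1/3383817) = 218/298903835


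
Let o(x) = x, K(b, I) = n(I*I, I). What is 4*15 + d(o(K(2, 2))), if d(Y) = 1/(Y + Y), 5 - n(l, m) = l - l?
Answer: 601/10 ≈ 60.100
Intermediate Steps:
n(l, m) = 5 (n(l, m) = 5 - (l - l) = 5 - 1*0 = 5 + 0 = 5)
K(b, I) = 5
d(Y) = 1/(2*Y)
4*15 + d(o(K(2, 2))) = 4*15 + (½)/5 = 60 + (½)*(⅕) = 60 + ⅒ = 601/10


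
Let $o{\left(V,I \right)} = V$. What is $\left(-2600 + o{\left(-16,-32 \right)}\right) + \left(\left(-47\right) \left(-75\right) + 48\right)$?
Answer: $957$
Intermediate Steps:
$\left(-2600 + o{\left(-16,-32 \right)}\right) + \left(\left(-47\right) \left(-75\right) + 48\right) = \left(-2600 - 16\right) + \left(\left(-47\right) \left(-75\right) + 48\right) = -2616 + \left(3525 + 48\right) = -2616 + 3573 = 957$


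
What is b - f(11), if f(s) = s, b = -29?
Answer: -40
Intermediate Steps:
b - f(11) = -29 - 1*11 = -29 - 11 = -40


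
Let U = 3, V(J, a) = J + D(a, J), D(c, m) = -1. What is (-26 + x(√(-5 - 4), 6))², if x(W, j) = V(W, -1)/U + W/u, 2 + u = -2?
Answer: 99847/144 - 79*I/6 ≈ 693.38 - 13.167*I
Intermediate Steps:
u = -4 (u = -2 - 2 = -4)
V(J, a) = -1 + J (V(J, a) = J - 1 = -1 + J)
x(W, j) = -⅓ + W/12 (x(W, j) = (-1 + W)/3 + W/(-4) = (-1 + W)*(⅓) + W*(-¼) = (-⅓ + W/3) - W/4 = -⅓ + W/12)
(-26 + x(√(-5 - 4), 6))² = (-26 + (-⅓ + √(-5 - 4)/12))² = (-26 + (-⅓ + √(-9)/12))² = (-26 + (-⅓ + (3*I)/12))² = (-26 + (-⅓ + I/4))² = (-79/3 + I/4)²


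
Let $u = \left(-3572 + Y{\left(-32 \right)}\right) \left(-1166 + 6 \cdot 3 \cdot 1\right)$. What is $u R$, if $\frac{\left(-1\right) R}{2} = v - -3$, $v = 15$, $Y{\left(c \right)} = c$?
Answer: $-148946112$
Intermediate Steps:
$R = -36$ ($R = - 2 \left(15 - -3\right) = - 2 \left(15 + 3\right) = \left(-2\right) 18 = -36$)
$u = 4137392$ ($u = \left(-3572 - 32\right) \left(-1166 + 6 \cdot 3 \cdot 1\right) = - 3604 \left(-1166 + 18 \cdot 1\right) = - 3604 \left(-1166 + 18\right) = \left(-3604\right) \left(-1148\right) = 4137392$)
$u R = 4137392 \left(-36\right) = -148946112$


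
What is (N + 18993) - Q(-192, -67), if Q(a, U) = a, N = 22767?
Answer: 41952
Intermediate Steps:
(N + 18993) - Q(-192, -67) = (22767 + 18993) - 1*(-192) = 41760 + 192 = 41952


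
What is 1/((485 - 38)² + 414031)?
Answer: 1/613840 ≈ 1.6291e-6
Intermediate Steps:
1/((485 - 38)² + 414031) = 1/(447² + 414031) = 1/(199809 + 414031) = 1/613840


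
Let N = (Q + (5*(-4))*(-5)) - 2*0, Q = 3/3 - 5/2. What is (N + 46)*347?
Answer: 100283/2 ≈ 50142.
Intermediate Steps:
Q = -3/2 (Q = 3*(⅓) - 5*½ = 1 - 5/2 = -3/2 ≈ -1.5000)
N = 197/2 (N = (-3/2 + (5*(-4))*(-5)) - 2*0 = (-3/2 - 20*(-5)) + 0 = (-3/2 + 100) + 0 = 197/2 + 0 = 197/2 ≈ 98.500)
(N + 46)*347 = (197/2 + 46)*347 = (289/2)*347 = 100283/2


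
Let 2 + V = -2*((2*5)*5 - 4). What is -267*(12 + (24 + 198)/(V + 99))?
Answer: -75294/5 ≈ -15059.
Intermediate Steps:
V = -94 (V = -2 - 2*((2*5)*5 - 4) = -2 - 2*(10*5 - 4) = -2 - 2*(50 - 4) = -2 - 2*46 = -2 - 92 = -94)
-267*(12 + (24 + 198)/(V + 99)) = -267*(12 + (24 + 198)/(-94 + 99)) = -267*(12 + 222/5) = -267*282/5 = -75294/5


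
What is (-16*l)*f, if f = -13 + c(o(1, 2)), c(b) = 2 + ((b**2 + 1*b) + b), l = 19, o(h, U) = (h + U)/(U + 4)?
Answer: 2964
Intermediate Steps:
o(h, U) = (U + h)/(4 + U)
c(b) = 2 + b**2 + 2*b (c(b) = 2 + ((b**2 + b) + b) = 2 + ((b + b**2) + b) = 2 + (b**2 + 2*b) = 2 + b**2 + 2*b)
f = -39/4 (f = -13 + (2 + ((2 + 1)/(4 + 2))**2 + 2*((2 + 1)/(4 + 2))) = -13 + (2 + (3/6)**2 + 2*(3/6)) = -13 + (2 + ((1/6)*3)**2 + 2*((1/6)*3)) = -13 + (2 + (1/2)**2 + 2*(1/2)) = -13 + (2 + 1/4 + 1) = -13 + 13/4 = -39/4 ≈ -9.7500)
(-16*l)*f = -16*19*(-39/4) = -304*(-39/4) = 2964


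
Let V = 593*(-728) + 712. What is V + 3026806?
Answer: 2595814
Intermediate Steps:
V = -430992 (V = -431704 + 712 = -430992)
V + 3026806 = -430992 + 3026806 = 2595814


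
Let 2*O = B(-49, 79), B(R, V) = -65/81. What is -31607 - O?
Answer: -5120269/162 ≈ -31607.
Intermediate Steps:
B(R, V) = -65/81 (B(R, V) = -65*1/81 = -65/81)
O = -65/162 (O = (½)*(-65/81) = -65/162 ≈ -0.40123)
-31607 - O = -31607 - 1*(-65/162) = -31607 + 65/162 = -5120269/162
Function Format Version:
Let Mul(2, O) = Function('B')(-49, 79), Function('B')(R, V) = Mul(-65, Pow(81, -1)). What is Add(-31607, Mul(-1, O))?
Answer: Rational(-5120269, 162) ≈ -31607.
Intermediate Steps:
Function('B')(R, V) = Rational(-65, 81) (Function('B')(R, V) = Mul(-65, Rational(1, 81)) = Rational(-65, 81))
O = Rational(-65, 162) (O = Mul(Rational(1, 2), Rational(-65, 81)) = Rational(-65, 162) ≈ -0.40123)
Add(-31607, Mul(-1, O)) = Add(-31607, Mul(-1, Rational(-65, 162))) = Add(-31607, Rational(65, 162)) = Rational(-5120269, 162)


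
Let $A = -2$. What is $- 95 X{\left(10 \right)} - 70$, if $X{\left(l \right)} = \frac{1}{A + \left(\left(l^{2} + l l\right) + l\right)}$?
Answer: $- \frac{14655}{208} \approx -70.457$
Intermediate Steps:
$X{\left(l \right)} = \frac{1}{-2 + l + 2 l^{2}}$ ($X{\left(l \right)} = \frac{1}{-2 + \left(\left(l^{2} + l l\right) + l\right)} = \frac{1}{-2 + \left(\left(l^{2} + l^{2}\right) + l\right)} = \frac{1}{-2 + \left(2 l^{2} + l\right)} = \frac{1}{-2 + \left(l + 2 l^{2}\right)} = \frac{1}{-2 + l + 2 l^{2}}$)
$- 95 X{\left(10 \right)} - 70 = - \frac{95}{-2 + 10 + 2 \cdot 10^{2}} - 70 = - \frac{95}{-2 + 10 + 2 \cdot 100} - 70 = - \frac{95}{-2 + 10 + 200} - 70 = - \frac{95}{208} - 70 = - \frac{14655}{208}$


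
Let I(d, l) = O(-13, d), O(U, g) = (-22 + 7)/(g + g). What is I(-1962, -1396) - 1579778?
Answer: -2066349619/1308 ≈ -1.5798e+6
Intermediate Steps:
O(U, g) = -15/(2*g) (O(U, g) = -15*1/(2*g) = -15/(2*g))
I(d, l) = -15/(2*d)
I(-1962, -1396) - 1579778 = -15/2/(-1962) - 1579778 = -15/2*(-1/1962) - 1579778 = 5/1308 - 1579778 = -2066349619/1308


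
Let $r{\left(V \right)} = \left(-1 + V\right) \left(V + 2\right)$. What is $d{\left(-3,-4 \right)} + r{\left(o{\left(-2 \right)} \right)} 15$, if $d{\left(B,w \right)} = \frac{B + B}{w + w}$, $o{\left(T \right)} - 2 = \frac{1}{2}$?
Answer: $102$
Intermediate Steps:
$o{\left(T \right)} = \frac{5}{2}$ ($o{\left(T \right)} = 2 + \frac{1}{2} = \frac{5}{2}$)
$d{\left(B,w \right)} = \frac{B}{w}$ ($d{\left(B,w \right)} = \frac{2 B}{2 w} = 2 B \frac{1}{2 w} = \frac{B}{w}$)
$r{\left(V \right)} = \left(-1 + V\right) \left(2 + V\right)$
$d{\left(-3,-4 \right)} + r{\left(o{\left(-2 \right)} \right)} 15 = - \frac{3}{-4} + \left(-2 + \frac{5}{2} + \left(\frac{5}{2}\right)^{2}\right) 15 = \left(-3\right) \left(- \frac{1}{4}\right) + \left(-2 + \frac{5}{2} + \frac{25}{4}\right) 15 = \frac{3}{4} + \frac{27}{4} \cdot 15 = \frac{3}{4} + \frac{405}{4} = 102$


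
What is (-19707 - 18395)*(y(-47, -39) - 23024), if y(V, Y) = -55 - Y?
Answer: 877870080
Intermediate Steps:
(-19707 - 18395)*(y(-47, -39) - 23024) = (-19707 - 18395)*((-55 - 1*(-39)) - 23024) = -38102*((-55 + 39) - 23024) = -38102*(-16 - 23024) = -38102*(-23040) = 877870080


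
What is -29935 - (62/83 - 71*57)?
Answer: -2148766/83 ≈ -25889.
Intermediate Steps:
-29935 - (62/83 - 71*57) = -29935 - (62*(1/83) - 4047) = -29935 - (62/83 - 4047) = -29935 - 1*(-335839/83) = -29935 + 335839/83 = -2148766/83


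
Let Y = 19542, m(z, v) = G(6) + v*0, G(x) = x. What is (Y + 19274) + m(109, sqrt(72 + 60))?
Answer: 38822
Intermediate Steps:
m(z, v) = 6 (m(z, v) = 6 + v*0 = 6 + 0 = 6)
(Y + 19274) + m(109, sqrt(72 + 60)) = (19542 + 19274) + 6 = 38816 + 6 = 38822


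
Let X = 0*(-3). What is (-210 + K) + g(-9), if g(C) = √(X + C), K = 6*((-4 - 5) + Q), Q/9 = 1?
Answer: -210 + 3*I ≈ -210.0 + 3.0*I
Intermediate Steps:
Q = 9 (Q = 9*1 = 9)
X = 0
K = 0 (K = 6*((-4 - 5) + 9) = 6*(-9 + 9) = 6*0 = 0)
g(C) = √C (g(C) = √(0 + C) = √C)
(-210 + K) + g(-9) = (-210 + 0) + √(-9) = -210 + 3*I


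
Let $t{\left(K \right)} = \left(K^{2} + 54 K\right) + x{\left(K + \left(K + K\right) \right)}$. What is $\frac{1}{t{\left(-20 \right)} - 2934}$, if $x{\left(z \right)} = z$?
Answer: $- \frac{1}{3674} \approx -0.00027218$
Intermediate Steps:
$t{\left(K \right)} = K^{2} + 57 K$ ($t{\left(K \right)} = \left(K^{2} + 54 K\right) + \left(K + \left(K + K\right)\right) = \left(K^{2} + 54 K\right) + \left(K + 2 K\right) = \left(K^{2} + 54 K\right) + 3 K = K^{2} + 57 K$)
$\frac{1}{t{\left(-20 \right)} - 2934} = \frac{1}{- 20 \left(57 - 20\right) - 2934} = \frac{1}{\left(-20\right) 37 - 2934} = \frac{1}{-740 - 2934} = \frac{1}{-3674} = - \frac{1}{3674}$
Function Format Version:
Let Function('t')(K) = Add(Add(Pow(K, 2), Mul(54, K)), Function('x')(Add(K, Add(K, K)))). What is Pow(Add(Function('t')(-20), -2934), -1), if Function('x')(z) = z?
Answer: Rational(-1, 3674) ≈ -0.00027218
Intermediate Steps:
Function('t')(K) = Add(Pow(K, 2), Mul(57, K)) (Function('t')(K) = Add(Add(Pow(K, 2), Mul(54, K)), Add(K, Add(K, K))) = Add(Add(Pow(K, 2), Mul(54, K)), Add(K, Mul(2, K))) = Add(Add(Pow(K, 2), Mul(54, K)), Mul(3, K)) = Add(Pow(K, 2), Mul(57, K)))
Pow(Add(Function('t')(-20), -2934), -1) = Pow(Add(Mul(-20, Add(57, -20)), -2934), -1) = Pow(Add(Mul(-20, 37), -2934), -1) = Pow(Add(-740, -2934), -1) = Pow(-3674, -1) = Rational(-1, 3674)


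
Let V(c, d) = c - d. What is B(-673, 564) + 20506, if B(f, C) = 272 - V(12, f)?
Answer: 20093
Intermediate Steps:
B(f, C) = 260 + f (B(f, C) = 272 - (12 - f) = 272 + (-12 + f) = 260 + f)
B(-673, 564) + 20506 = (260 - 673) + 20506 = -413 + 20506 = 20093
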